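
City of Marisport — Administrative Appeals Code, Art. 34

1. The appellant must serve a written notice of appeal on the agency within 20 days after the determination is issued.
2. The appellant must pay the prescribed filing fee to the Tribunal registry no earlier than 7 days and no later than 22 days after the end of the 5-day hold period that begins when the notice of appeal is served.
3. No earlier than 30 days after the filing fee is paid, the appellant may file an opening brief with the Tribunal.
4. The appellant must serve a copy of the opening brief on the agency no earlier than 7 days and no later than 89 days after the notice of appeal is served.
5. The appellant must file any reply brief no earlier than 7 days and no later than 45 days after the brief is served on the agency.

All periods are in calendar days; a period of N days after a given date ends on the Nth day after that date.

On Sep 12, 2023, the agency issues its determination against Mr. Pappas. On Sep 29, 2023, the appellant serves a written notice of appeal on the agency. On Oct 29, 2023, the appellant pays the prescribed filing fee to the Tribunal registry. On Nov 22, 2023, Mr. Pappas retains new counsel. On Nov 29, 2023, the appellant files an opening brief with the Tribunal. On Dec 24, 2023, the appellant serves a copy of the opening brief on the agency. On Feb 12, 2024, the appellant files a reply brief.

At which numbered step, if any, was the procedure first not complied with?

Step 1: 20 days after Sep 12, 2023 (when the determination is issued) is Oct 2, 2023; Sep 29, 2023 is within that limit.
Step 2: the window is 7–22 days after Oct 4, 2023 (end of the 5-day hold period, which began when the notice of appeal is served on Sep 29, 2023), so Oct 11, 2023 through Oct 26, 2023; done Oct 29, 2023 — 3 days after the window closed.
No need to go further; step 2 was not satisfied.

Step 2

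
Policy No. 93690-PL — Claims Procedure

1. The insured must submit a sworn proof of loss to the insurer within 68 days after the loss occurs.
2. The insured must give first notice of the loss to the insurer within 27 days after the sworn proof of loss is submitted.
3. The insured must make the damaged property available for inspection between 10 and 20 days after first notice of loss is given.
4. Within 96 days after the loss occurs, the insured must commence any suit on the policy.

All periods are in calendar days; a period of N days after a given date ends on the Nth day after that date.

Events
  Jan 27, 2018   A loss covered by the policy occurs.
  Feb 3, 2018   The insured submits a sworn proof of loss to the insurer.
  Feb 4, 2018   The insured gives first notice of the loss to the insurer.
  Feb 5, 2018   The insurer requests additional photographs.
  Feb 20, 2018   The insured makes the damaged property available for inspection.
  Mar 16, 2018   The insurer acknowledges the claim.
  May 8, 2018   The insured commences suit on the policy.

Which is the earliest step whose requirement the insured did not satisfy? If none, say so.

Step 4

Step 1 — counting 68 days from Jan 27, 2018 (when the loss occurs) gives a deadline of Apr 5, 2018; done Feb 3, 2018 — timely.
Step 2 — counting 27 days from Feb 3, 2018 (when the sworn proof of loss is submitted) gives a deadline of Mar 2, 2018; done Feb 4, 2018 — timely.
Step 3 — 10 and 20 days from Feb 4, 2018 (when first notice of loss is given) are Feb 14, 2018 and Feb 24, 2018 respectively; done Feb 20, 2018, which is between those dates.
Step 4 — counting 96 days from Jan 27, 2018 (when the loss occurs) gives a deadline of May 3, 2018; done May 8, 2018 — 5 days late.
The procedure was therefore not followed at step 4.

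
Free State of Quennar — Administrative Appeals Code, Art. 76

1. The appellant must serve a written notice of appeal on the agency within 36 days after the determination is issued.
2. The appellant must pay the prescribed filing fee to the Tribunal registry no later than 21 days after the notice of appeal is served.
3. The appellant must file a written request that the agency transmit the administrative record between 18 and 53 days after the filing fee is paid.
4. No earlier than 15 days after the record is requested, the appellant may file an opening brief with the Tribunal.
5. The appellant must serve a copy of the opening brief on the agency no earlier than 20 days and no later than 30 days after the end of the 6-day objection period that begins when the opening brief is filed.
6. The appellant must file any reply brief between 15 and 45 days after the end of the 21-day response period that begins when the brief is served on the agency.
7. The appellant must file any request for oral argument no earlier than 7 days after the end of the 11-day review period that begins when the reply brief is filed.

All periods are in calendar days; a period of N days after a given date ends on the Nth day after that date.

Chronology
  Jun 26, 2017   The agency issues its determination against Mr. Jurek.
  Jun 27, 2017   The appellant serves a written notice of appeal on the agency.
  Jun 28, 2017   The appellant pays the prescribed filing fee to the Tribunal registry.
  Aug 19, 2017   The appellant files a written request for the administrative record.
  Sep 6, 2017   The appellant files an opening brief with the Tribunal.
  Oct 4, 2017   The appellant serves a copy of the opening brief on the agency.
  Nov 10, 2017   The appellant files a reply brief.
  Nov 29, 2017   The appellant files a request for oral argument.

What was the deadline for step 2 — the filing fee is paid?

Step 2 runs from Jun 27, 2017, when the notice of appeal is served. 21 days after Jun 27, 2017 is Jul 18, 2017.

Jul 18, 2017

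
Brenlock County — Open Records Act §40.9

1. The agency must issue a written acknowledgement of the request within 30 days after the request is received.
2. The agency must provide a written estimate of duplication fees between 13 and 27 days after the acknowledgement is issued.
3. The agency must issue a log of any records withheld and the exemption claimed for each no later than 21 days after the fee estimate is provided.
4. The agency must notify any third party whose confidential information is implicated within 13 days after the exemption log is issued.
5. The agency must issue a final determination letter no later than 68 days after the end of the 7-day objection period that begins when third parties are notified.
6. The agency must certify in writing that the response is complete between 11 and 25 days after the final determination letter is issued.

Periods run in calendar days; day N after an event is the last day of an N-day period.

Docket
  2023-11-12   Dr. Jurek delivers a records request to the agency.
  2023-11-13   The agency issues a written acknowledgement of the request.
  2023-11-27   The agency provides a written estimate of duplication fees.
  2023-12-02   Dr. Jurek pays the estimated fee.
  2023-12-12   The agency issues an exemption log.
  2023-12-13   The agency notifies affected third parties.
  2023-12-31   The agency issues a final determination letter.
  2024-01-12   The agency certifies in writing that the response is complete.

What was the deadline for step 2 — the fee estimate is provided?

Step 2 runs from 2023-11-13, when the acknowledgement is issued. The window is 13–27 days after 2023-11-13; it closes on 2023-12-10.

2023-12-10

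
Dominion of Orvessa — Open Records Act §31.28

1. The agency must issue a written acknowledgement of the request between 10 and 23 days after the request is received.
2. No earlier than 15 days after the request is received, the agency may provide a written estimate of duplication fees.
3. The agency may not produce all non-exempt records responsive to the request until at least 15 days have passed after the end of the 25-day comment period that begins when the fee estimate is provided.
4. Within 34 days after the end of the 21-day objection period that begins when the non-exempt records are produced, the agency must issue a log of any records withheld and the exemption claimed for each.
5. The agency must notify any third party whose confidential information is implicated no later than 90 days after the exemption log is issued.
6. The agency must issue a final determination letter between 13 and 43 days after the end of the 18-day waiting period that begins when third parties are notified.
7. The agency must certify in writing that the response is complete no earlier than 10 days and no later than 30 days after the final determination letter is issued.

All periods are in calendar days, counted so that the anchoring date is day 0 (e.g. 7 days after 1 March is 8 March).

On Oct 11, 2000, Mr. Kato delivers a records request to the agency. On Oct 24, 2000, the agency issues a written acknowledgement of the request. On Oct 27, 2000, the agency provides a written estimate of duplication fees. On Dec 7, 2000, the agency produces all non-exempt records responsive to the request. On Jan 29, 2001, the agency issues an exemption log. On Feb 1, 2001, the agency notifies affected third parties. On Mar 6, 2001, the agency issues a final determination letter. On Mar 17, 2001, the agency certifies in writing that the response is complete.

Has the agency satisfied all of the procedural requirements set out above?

Step 1 — 10 and 23 days from Oct 11, 2000 (when the request is received) are Oct 21, 2000 and Nov 3, 2000 respectively; Oct 24, 2000 falls inside that range.
Step 2 — must wait 15 days from Oct 11, 2000 (when the request is received), so not before Oct 26, 2000; done Oct 27, 2000, after the minimum wait.
Step 3 — must wait 15 days from Nov 21, 2000 (end of the 25-day comment period, which began when the fee estimate is provided on Oct 27, 2000), so not before Dec 6, 2000; done Dec 7, 2000 — permitted.
Step 4 — counting 34 days from Dec 28, 2000 (end of the 21-day objection period, which began when the non-exempt records are produced on Dec 7, 2000) gives a deadline of Jan 31, 2001; Jan 29, 2001 is within that limit.
Step 5 — counting 90 days from Jan 29, 2001 (when the exemption log is issued) gives a deadline of Apr 29, 2001; completed Feb 1, 2001, before the deadline.
Step 6 — 13 and 43 days from Feb 19, 2001 (end of the 18-day waiting period, which began when third parties are notified on Feb 1, 2001) are Mar 4, 2001 and Apr 3, 2001 respectively; done Mar 6, 2001, which is between those dates.
Step 7 — 10 and 30 days from Mar 6, 2001 (when the final determination letter is issued) are Mar 16, 2001 and Apr 5, 2001 respectively; Mar 17, 2001 falls inside that range.

Yes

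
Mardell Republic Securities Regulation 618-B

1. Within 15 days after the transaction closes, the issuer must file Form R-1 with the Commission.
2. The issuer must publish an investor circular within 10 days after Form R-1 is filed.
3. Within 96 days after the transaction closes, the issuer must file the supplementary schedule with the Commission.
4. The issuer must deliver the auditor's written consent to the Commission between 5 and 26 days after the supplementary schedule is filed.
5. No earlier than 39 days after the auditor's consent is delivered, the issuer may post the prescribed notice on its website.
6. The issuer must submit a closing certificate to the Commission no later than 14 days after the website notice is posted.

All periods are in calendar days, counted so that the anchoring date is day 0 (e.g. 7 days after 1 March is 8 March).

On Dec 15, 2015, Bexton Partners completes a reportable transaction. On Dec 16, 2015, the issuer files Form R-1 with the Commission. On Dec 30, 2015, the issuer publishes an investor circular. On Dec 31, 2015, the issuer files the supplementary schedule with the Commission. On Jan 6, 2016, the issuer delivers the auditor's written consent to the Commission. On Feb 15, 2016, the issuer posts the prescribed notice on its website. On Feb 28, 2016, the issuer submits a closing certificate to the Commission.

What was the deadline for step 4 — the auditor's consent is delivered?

Jan 26, 2016

Step 4 runs from Dec 31, 2015, when the supplementary schedule is filed. The window is 5–26 days after Dec 31, 2015; it closes on Jan 26, 2016.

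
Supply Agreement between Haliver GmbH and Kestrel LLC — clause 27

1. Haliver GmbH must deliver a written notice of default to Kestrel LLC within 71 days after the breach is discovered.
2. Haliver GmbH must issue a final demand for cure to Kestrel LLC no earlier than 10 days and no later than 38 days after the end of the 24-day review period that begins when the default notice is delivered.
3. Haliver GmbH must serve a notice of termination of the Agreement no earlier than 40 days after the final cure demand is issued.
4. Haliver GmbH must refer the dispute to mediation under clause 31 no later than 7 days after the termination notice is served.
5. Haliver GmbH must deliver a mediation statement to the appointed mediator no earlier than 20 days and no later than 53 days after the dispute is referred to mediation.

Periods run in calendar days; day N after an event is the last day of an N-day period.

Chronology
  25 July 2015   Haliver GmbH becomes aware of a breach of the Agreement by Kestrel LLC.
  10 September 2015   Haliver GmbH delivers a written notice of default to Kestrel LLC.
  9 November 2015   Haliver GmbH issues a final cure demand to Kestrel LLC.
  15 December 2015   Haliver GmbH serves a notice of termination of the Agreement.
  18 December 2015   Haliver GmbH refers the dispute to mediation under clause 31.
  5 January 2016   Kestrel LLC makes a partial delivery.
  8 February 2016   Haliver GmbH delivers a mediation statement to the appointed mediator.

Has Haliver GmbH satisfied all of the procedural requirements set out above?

No

(1) due by 25 July 2015 + 71 days = 4 October 2015; done 10 September 2015 — timely.
(2) the permitted window runs from 4 October 2015 + 10 = 14 October 2015 to 4 October 2015 + 38 = 11 November 2015; done 9 November 2015 — within the window.
(3) permitted from 9 November 2015 + 40 days = 19 December 2015 onward; 15 December 2015 is 4 days before the earliest permitted date.
No need to go further; step 3 was not satisfied.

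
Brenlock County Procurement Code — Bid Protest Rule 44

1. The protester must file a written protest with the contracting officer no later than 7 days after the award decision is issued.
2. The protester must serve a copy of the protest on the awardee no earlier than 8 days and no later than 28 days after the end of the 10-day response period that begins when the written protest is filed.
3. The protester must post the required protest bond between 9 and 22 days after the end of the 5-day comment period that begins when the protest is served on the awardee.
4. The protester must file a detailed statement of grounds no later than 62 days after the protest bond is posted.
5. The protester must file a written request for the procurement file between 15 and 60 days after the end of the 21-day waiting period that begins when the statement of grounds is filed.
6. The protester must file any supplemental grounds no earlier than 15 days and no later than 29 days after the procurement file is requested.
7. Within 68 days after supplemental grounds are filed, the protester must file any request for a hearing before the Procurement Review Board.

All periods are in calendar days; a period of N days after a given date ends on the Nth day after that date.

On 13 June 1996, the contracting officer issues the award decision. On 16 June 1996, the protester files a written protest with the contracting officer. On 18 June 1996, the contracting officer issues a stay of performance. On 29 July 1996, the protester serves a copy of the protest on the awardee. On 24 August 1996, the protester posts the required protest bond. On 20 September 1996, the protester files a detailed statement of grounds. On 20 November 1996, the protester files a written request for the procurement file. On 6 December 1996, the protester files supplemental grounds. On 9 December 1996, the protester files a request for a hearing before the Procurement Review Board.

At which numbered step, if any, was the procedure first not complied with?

Step 2

(1) due by 13 June 1996 + 7 days = 20 June 1996; completed 16 June 1996, before the deadline.
(2) the permitted window runs from 26 June 1996 + 8 = 4 July 1996 to 26 June 1996 + 28 = 24 July 1996; done 29 July 1996 — 5 days after the window closed.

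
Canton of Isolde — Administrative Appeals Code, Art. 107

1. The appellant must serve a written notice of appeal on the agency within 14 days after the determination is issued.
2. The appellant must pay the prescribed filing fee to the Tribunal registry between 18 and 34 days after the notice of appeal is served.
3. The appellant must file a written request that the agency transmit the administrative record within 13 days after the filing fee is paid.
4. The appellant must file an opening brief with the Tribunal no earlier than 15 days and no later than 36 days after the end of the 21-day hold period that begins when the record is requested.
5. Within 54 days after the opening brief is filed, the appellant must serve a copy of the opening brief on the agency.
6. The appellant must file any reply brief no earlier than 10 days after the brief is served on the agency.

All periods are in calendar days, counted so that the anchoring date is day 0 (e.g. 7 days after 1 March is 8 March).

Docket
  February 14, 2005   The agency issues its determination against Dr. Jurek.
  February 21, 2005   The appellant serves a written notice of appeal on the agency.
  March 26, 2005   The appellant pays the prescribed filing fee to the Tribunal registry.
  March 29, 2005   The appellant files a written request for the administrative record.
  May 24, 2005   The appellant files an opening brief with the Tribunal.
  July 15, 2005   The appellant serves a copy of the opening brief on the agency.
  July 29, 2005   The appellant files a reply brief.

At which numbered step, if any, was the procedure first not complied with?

(1) due by February 14, 2005 + 14 days = February 28, 2005; completed February 21, 2005, before the deadline.
(2) the permitted window runs from February 21, 2005 + 18 = March 11, 2005 to February 21, 2005 + 34 = March 27, 2005; done March 26, 2005 — within the window.
(3) due by March 26, 2005 + 13 days = April 8, 2005; March 29, 2005 is within that limit.
(4) the permitted window runs from April 19, 2005 + 15 = May 4, 2005 to April 19, 2005 + 36 = May 25, 2005; done May 24, 2005 — within the window.
(5) due by May 24, 2005 + 54 days = July 17, 2005; done July 15, 2005 — timely.
(6) permitted from July 15, 2005 + 10 days = July 25, 2005 onward; July 29, 2005 is on or after that date.

None — every step was satisfied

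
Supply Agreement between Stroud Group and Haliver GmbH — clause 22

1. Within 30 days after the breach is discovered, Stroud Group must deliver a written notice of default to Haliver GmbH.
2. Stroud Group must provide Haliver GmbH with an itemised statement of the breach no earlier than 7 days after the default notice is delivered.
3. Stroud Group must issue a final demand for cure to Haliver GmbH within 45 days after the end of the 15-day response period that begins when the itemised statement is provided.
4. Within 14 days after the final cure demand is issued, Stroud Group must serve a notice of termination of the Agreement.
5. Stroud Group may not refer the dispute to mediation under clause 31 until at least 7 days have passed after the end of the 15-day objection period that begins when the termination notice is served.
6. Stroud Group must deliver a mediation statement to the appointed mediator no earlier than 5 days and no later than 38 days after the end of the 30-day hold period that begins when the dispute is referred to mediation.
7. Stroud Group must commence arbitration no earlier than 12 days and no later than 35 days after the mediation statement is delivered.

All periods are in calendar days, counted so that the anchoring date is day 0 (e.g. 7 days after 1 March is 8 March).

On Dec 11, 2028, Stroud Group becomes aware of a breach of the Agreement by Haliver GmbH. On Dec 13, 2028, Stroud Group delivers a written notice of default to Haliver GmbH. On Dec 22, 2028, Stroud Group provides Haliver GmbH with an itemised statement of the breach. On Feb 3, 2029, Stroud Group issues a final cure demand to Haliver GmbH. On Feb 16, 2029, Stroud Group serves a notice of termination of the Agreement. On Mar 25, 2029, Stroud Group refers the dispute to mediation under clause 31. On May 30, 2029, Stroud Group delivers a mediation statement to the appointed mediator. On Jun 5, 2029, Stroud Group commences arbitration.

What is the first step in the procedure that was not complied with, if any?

Step 1: 30 days after Dec 11, 2028 (when the breach is discovered) is Jan 10, 2029; Dec 13, 2028 is within that limit.
Step 2: the earliest permitted date is 7 days after Dec 13, 2028 (when the default notice is delivered), i.e. Dec 20, 2028; Dec 22, 2028 is on or after that date.
Step 3: 45 days after Jan 6, 2029 (end of the 15-day response period, which began when the itemised statement is provided on Dec 22, 2028) is Feb 20, 2029; completed Feb 3, 2029, before the deadline.
Step 4: 14 days after Feb 3, 2029 (when the final cure demand is issued) is Feb 17, 2029; done Feb 16, 2029 — timely.
Step 5: the earliest permitted date is 7 days after Mar 3, 2029 (end of the 15-day objection period, which began when the termination notice is served on Feb 16, 2029), i.e. Mar 10, 2029; done Mar 25, 2029 — permitted.
Step 6: the window is 5–38 days after Apr 24, 2029 (end of the 30-day hold period, which began when the dispute is referred to mediation on Mar 25, 2029), so Apr 29, 2029 through Jun 1, 2029; May 30, 2029 falls inside that range.
Step 7: the window is 12–35 days after May 30, 2029 (when the mediation statement is delivered), so Jun 11, 2029 through Jul 4, 2029; Jun 5, 2029 is 6 days too early.
That is the first point of non-compliance.

Step 7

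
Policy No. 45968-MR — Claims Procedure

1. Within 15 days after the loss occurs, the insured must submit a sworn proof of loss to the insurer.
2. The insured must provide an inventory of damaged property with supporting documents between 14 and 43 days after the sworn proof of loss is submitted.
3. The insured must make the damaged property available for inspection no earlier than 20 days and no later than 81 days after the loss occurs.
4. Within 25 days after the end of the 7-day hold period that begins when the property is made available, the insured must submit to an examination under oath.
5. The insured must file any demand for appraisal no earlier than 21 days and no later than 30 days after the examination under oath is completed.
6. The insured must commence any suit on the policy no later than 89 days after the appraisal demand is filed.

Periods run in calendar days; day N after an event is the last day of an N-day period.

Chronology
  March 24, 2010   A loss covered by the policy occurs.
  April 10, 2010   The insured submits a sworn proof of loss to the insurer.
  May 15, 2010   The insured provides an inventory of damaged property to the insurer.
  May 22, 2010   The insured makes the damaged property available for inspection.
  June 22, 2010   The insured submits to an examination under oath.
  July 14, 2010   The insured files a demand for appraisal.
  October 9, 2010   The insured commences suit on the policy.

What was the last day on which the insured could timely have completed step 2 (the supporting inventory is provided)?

Step 2 runs from April 10, 2010, when the sworn proof of loss is submitted. The window is 14–43 days after April 10, 2010; it closes on May 23, 2010.

May 23, 2010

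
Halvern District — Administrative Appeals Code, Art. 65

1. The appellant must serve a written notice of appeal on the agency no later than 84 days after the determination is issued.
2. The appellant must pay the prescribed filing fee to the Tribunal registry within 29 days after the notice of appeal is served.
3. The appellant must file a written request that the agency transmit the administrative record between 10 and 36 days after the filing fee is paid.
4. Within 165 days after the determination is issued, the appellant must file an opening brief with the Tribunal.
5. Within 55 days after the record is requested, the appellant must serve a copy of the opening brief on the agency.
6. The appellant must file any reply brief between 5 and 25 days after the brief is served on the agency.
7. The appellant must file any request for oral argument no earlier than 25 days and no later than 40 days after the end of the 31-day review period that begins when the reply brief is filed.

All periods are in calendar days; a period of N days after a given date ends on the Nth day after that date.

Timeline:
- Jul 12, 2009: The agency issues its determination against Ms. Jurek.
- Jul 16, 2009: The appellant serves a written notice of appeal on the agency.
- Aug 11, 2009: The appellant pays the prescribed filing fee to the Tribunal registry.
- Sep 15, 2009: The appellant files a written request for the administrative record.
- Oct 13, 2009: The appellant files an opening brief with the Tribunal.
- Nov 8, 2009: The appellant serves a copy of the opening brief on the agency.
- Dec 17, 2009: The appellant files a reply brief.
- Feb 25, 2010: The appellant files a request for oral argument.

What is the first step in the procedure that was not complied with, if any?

(1) due by Jul 12, 2009 + 84 days = Oct 4, 2009; done Jul 16, 2009 — timely.
(2) due by Jul 16, 2009 + 29 days = Aug 14, 2009; completed Aug 11, 2009, before the deadline.
(3) the permitted window runs from Aug 11, 2009 + 10 = Aug 21, 2009 to Aug 11, 2009 + 36 = Sep 16, 2009; done Sep 15, 2009, which is between those dates.
(4) due by Jul 12, 2009 + 165 days = Dec 24, 2009; Oct 13, 2009 is within that limit.
(5) due by Sep 15, 2009 + 55 days = Nov 9, 2009; Nov 8, 2009 is within that limit.
(6) the permitted window runs from Nov 8, 2009 + 5 = Nov 13, 2009 to Nov 8, 2009 + 25 = Dec 3, 2009; Dec 17, 2009 is 14 days past the end of the window.

Step 6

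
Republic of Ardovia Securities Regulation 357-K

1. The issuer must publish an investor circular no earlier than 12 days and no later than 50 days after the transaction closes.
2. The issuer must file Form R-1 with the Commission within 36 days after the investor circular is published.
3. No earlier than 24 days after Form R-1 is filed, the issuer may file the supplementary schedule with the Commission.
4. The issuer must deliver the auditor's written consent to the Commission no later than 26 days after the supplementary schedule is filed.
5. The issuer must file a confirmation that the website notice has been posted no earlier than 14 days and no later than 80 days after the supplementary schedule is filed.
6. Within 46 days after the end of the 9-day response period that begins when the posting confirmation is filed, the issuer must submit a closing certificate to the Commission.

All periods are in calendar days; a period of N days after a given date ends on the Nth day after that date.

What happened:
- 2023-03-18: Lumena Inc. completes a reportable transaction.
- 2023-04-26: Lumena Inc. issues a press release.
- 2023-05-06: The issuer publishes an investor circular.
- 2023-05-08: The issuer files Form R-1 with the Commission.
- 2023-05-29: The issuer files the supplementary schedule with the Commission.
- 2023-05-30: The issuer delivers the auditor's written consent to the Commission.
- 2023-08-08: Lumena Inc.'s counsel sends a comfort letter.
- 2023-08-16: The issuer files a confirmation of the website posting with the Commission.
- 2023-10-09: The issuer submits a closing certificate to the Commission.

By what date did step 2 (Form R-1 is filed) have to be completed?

Step 2 runs from 2023-05-06, when the investor circular is published. 36 days after 2023-05-06 is 2023-06-11.

2023-06-11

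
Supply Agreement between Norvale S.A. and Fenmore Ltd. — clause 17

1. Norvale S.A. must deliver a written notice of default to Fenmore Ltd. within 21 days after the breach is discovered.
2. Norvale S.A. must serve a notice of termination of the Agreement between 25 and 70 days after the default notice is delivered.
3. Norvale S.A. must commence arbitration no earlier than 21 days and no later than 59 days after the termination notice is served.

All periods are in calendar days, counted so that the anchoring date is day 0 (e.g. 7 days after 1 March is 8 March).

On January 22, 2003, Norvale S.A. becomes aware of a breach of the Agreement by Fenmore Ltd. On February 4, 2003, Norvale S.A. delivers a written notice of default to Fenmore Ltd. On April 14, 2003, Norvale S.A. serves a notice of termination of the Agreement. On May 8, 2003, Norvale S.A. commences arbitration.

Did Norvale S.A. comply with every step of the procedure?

Step 1 — counting 21 days from January 22, 2003 (when the breach is discovered) gives a deadline of February 12, 2003; February 4, 2003 is within that limit.
Step 2 — 25 and 70 days from February 4, 2003 (when the default notice is delivered) are March 1, 2003 and April 15, 2003 respectively; done April 14, 2003 — within the window.
Step 3 — 21 and 59 days from April 14, 2003 (when the termination notice is served) are May 5, 2003 and June 12, 2003 respectively; done May 8, 2003, which is between those dates.

Yes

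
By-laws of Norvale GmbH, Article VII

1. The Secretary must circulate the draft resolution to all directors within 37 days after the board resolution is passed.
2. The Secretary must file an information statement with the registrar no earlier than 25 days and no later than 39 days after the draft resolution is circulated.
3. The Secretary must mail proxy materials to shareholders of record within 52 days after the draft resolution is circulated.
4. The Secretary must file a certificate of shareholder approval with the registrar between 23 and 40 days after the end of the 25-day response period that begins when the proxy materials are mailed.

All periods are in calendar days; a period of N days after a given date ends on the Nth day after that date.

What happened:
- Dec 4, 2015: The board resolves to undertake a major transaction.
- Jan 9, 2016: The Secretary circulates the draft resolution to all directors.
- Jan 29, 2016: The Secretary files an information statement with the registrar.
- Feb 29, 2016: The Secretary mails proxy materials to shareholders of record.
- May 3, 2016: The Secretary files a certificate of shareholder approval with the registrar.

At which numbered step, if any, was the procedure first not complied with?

Step 1 — counting 37 days from Dec 4, 2015 (when the board resolution is passed) gives a deadline of Jan 10, 2016; completed Jan 9, 2016, before the deadline.
Step 2 — 25 and 39 days from Jan 9, 2016 (when the draft resolution is circulated) are Feb 3, 2016 and Feb 17, 2016 respectively; done Jan 29, 2016 — 5 days before the window opened.

Step 2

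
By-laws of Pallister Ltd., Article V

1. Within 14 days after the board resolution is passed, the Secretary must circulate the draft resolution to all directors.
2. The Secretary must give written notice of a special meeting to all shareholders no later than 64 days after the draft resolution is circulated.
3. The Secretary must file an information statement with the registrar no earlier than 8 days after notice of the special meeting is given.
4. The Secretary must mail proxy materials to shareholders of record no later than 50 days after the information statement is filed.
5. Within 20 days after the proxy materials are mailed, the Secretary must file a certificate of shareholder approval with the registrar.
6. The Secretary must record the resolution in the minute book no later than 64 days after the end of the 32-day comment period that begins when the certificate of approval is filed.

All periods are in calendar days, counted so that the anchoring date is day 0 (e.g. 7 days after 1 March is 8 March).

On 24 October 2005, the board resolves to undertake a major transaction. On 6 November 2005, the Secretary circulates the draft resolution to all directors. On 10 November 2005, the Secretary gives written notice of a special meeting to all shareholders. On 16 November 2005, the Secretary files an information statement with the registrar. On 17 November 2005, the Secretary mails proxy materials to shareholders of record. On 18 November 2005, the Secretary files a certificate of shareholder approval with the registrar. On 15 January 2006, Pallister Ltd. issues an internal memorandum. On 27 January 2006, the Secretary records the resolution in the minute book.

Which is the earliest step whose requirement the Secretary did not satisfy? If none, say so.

(1) due by 24 October 2005 + 14 days = 7 November 2005; completed 6 November 2005, before the deadline.
(2) due by 6 November 2005 + 64 days = 9 January 2006; 10 November 2005 is within that limit.
(3) permitted from 10 November 2005 + 8 days = 18 November 2005 onward; 16 November 2005 is 2 days before the earliest permitted date.
The procedure was therefore not followed at step 3.

Step 3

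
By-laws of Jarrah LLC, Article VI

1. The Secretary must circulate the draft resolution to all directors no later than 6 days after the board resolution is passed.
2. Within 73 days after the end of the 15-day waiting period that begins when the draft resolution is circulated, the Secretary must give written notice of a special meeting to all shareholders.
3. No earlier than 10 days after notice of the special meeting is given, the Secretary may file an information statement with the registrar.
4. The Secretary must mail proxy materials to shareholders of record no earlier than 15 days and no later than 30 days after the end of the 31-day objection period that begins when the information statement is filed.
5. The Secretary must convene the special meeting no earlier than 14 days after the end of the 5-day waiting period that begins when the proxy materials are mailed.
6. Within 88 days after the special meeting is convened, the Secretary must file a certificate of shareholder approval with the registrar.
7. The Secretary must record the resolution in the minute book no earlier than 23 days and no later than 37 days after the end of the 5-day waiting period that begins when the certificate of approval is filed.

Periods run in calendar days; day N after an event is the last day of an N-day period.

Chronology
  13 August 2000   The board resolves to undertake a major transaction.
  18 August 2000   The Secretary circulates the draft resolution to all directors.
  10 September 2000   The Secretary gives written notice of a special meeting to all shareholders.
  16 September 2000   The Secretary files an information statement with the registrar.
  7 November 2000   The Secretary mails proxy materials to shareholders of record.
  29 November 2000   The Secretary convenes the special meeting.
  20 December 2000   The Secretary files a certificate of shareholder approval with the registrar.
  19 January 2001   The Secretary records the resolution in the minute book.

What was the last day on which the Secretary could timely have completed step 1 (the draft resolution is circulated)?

19 August 2000

Step 1 runs from 13 August 2000, when the board resolution is passed. 6 days after 13 August 2000 is 19 August 2000.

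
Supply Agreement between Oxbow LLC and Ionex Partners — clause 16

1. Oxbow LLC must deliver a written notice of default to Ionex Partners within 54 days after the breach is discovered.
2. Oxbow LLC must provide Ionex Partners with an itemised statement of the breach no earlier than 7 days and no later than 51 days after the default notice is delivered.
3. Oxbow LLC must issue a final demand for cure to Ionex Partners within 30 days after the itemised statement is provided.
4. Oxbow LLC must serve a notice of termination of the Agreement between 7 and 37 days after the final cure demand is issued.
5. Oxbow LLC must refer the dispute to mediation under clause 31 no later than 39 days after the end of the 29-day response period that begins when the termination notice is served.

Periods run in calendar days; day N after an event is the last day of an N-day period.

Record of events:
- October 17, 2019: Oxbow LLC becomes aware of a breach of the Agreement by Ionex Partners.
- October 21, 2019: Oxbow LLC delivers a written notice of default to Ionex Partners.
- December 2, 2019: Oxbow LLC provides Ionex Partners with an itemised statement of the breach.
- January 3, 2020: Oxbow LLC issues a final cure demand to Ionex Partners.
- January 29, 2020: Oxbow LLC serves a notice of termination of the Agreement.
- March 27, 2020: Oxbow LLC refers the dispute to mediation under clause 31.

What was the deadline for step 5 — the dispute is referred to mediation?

April 6, 2020

The termination notice is served on January 29, 2020; the 29-day response period therefore ends February 27, 2020, and step 5 runs from that date. 39 days after February 27, 2020 is April 6, 2020.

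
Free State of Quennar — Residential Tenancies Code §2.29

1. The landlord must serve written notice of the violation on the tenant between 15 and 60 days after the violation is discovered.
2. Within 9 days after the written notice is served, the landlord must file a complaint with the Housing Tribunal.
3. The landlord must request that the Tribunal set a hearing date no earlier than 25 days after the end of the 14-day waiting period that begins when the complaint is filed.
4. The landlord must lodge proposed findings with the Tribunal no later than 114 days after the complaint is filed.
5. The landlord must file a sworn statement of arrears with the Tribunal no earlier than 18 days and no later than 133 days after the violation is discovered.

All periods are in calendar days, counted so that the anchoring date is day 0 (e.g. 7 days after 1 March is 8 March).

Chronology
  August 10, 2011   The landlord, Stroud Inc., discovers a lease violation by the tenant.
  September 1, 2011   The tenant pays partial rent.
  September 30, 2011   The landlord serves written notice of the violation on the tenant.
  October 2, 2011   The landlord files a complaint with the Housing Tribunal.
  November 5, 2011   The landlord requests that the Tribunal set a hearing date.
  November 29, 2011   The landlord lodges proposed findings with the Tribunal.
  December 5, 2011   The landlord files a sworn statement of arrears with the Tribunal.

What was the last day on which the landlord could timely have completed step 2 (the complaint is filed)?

October 9, 2011

Step 2 runs from September 30, 2011, when the written notice is served. 9 days after September 30, 2011 is October 9, 2011.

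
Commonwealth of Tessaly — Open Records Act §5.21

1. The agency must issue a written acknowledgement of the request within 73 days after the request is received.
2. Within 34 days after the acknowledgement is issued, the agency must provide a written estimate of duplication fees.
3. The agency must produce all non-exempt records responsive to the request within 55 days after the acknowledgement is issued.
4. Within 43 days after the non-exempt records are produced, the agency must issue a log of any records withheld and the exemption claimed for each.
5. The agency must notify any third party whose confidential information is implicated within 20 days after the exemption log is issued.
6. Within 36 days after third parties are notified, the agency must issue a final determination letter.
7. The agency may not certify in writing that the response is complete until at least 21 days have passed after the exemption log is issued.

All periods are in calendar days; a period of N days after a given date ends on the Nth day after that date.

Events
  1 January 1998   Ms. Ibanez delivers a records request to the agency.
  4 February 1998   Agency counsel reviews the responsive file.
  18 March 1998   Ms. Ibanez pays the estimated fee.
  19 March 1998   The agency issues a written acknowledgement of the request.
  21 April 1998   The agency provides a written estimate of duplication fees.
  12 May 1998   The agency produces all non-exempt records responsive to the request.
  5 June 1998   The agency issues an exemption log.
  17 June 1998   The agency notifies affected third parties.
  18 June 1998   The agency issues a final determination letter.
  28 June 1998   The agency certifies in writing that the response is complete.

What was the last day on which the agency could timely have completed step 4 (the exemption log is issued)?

24 June 1998

Step 4 runs from 12 May 1998, when the non-exempt records are produced. 43 days after 12 May 1998 is 24 June 1998.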